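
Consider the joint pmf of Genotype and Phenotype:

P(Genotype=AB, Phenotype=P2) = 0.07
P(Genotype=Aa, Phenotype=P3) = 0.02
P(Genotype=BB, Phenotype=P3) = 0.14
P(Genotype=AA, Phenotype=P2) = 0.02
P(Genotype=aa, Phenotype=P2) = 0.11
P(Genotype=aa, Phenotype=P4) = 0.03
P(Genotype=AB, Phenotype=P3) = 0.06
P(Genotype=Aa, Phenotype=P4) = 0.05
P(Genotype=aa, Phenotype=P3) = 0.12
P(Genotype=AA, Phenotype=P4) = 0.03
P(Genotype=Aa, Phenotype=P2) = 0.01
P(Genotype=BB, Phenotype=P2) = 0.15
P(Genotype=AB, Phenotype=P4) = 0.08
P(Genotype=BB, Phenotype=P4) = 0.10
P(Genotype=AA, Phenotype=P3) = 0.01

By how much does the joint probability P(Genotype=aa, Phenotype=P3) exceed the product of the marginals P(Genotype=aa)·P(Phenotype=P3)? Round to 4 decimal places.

P(Genotype=aa) = 0.11 + 0.12 + 0.03 = 0.26.
P(Phenotype=P3) = 0.01 + 0.02 + 0.12 + 0.06 + 0.14 = 0.35.
P(Genotype=aa, Phenotype=P3) − P(Genotype=aa)P(Phenotype=P3) = 0.12 − 0.26×0.35 = 0.0290.

0.0290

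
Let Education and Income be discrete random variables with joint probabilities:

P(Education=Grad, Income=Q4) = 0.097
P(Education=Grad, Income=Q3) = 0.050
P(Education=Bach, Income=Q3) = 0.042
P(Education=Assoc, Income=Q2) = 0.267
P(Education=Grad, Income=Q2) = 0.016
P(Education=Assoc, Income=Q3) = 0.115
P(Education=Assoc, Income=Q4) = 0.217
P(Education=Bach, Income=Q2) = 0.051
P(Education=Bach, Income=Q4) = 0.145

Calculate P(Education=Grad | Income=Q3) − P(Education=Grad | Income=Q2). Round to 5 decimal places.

P(Income=Q3) = 0.115 + 0.042 + 0.050 = 0.207; P(Education=Grad | Income=Q3) = 0.050/0.207 = 0.241546.
P(Income=Q2) = 0.267 + 0.051 + 0.016 = 0.334; P(Education=Grad | Income=Q2) = 0.016/0.334 = 0.047904.
Difference = 0.19364.

0.19364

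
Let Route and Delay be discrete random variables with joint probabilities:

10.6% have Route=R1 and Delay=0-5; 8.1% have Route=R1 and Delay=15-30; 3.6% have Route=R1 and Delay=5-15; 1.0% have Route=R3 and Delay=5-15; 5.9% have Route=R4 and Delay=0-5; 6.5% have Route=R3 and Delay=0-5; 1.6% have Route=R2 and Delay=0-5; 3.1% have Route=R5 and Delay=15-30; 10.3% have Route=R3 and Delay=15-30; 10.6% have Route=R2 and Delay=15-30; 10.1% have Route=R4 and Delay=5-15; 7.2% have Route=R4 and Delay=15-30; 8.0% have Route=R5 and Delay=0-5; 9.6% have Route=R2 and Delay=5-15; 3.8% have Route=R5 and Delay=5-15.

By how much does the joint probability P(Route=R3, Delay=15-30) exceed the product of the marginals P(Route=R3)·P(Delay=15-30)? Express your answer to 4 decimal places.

0.0330

P(Route=R3) = 0.065 + 0.010 + 0.103 = 0.178.
P(Delay=15-30) = 0.081 + 0.106 + 0.103 + 0.072 + 0.031 = 0.393.
P(Route=R3, Delay=15-30) − P(Route=R3)P(Delay=15-30) = 0.103 − 0.178×0.393 = 0.0330.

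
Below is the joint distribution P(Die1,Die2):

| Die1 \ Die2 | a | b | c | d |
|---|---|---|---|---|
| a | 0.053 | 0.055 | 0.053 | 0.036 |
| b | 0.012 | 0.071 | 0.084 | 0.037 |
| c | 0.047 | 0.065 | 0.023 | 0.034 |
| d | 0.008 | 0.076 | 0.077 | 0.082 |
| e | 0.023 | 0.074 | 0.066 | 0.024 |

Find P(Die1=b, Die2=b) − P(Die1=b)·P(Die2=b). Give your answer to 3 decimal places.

P(Die1=b) = 0.012 + 0.071 + 0.084 + 0.037 = 0.204.
P(Die2=b) = 0.055 + 0.071 + 0.065 + 0.076 + 0.074 = 0.341.
P(Die1=b, Die2=b) − P(Die1=b)P(Die2=b) = 0.071 − 0.204×0.341 = 0.001.

0.001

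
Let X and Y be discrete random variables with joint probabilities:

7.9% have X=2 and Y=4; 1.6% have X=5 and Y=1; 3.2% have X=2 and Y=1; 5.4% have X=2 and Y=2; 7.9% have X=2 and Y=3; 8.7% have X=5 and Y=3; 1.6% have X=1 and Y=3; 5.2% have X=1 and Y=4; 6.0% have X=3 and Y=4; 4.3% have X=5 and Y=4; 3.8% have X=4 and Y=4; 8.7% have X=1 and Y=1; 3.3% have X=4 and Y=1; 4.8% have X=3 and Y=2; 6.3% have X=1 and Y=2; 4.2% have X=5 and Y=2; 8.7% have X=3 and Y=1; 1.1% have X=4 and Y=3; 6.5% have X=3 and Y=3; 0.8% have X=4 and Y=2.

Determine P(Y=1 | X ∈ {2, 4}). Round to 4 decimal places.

P(X=2) = 0.032 + 0.054 + 0.079 + 0.079 = 0.244.
P(X=4) = 0.033 + 0.008 + 0.011 + 0.038 = 0.090.
P(X ∈ {2, 4}) = 0.244 + 0.090 = 0.334; P(Y=1, X ∈ {2, 4}) = 0.032 + 0.033 = 0.065.
P(Y=1 | X ∈ {2, 4}) = 0.065/0.334 = 0.1946.

0.1946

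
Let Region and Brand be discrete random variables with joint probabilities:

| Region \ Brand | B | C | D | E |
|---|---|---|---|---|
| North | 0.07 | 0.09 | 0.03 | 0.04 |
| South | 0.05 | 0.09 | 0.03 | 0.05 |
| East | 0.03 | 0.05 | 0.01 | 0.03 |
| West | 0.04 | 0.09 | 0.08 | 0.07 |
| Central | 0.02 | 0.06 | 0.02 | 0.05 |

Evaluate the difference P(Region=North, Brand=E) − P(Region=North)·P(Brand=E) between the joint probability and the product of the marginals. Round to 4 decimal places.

-0.0152

P(Region=North) = 0.07 + 0.09 + 0.03 + 0.04 = 0.23.
P(Brand=E) = 0.04 + 0.05 + 0.03 + 0.07 + 0.05 = 0.24.
P(Region=North, Brand=E) − P(Region=North)P(Brand=E) = 0.04 − 0.23×0.24 = -0.0152.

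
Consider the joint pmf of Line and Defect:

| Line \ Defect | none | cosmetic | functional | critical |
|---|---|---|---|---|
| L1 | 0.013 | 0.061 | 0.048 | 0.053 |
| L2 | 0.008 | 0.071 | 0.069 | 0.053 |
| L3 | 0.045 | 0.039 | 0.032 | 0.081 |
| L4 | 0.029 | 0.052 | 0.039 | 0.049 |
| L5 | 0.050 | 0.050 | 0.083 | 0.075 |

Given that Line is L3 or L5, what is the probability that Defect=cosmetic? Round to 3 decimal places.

P(Line=L3) = 0.045 + 0.039 + 0.032 + 0.081 = 0.197.
P(Line=L5) = 0.050 + 0.050 + 0.083 + 0.075 = 0.258.
P(Line ∈ {L3, L5}) = 0.197 + 0.258 = 0.455; P(Defect=cosmetic, Line ∈ {L3, L5}) = 0.039 + 0.050 = 0.089.
P(Defect=cosmetic | Line ∈ {L3, L5}) = 0.089/0.455 = 0.196.

0.196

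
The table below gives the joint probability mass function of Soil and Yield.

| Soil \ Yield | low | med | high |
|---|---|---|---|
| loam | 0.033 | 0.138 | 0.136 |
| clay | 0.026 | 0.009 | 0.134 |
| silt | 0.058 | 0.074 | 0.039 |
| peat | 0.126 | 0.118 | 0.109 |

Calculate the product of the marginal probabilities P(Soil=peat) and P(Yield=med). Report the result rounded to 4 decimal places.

0.1197

P(Soil=peat) = 0.126 + 0.118 + 0.109 = 0.353.
P(Yield=med) = 0.138 + 0.009 + 0.074 + 0.118 = 0.339.
Product: 0.353 × 0.339 = 0.1197.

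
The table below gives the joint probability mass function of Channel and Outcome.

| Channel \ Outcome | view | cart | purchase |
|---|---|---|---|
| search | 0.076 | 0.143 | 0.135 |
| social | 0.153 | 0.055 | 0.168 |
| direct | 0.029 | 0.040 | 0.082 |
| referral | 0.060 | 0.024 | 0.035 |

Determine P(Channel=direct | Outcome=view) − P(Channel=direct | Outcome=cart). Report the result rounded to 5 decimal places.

-0.06148

P(Outcome=view) = 0.076 + 0.153 + 0.029 + 0.060 = 0.318; P(Channel=direct | Outcome=view) = 0.029/0.318 = 0.091195.
P(Outcome=cart) = 0.143 + 0.055 + 0.040 + 0.024 = 0.262; P(Channel=direct | Outcome=cart) = 0.040/0.262 = 0.152672.
Difference = -0.06148.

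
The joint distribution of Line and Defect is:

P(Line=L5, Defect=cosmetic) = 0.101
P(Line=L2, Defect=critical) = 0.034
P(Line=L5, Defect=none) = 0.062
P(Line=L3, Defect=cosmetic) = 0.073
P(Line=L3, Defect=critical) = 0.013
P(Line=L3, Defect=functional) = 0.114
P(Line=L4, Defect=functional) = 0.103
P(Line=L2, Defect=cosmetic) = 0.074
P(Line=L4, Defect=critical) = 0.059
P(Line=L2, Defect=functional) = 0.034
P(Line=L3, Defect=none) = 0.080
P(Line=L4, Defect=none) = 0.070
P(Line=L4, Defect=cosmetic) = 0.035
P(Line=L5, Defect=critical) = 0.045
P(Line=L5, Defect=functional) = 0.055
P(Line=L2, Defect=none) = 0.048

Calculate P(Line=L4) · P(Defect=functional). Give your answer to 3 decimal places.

0.082

P(Line=L4) = 0.070 + 0.035 + 0.103 + 0.059 = 0.267.
P(Defect=functional) = 0.034 + 0.114 + 0.103 + 0.055 = 0.306.
Product: 0.267 × 0.306 = 0.082.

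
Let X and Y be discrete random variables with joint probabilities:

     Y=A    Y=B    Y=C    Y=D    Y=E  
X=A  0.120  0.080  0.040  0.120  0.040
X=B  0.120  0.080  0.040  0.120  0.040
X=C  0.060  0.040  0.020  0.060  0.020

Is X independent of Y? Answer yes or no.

yes

Every cell satisfies P(X,Y) = P(X)·P(Y). For instance P(X=A) = 0.400, P(Y=A) = 0.300, and 0.400×0.300 = 0.120 matches the joint entry. So X and Y are independent.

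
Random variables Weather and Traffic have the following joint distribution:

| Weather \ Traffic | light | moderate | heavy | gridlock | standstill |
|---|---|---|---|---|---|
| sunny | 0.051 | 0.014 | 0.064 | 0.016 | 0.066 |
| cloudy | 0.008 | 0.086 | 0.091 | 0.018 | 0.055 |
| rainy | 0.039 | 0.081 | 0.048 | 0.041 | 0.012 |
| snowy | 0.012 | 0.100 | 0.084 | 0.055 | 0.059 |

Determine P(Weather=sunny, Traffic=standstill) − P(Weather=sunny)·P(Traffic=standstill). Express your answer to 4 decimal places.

P(Weather=sunny) = 0.051 + 0.014 + 0.064 + 0.016 + 0.066 = 0.211.
P(Traffic=standstill) = 0.066 + 0.055 + 0.012 + 0.059 = 0.192.
P(Weather=sunny, Traffic=standstill) − P(Weather=sunny)P(Traffic=standstill) = 0.066 − 0.211×0.192 = 0.0255.

0.0255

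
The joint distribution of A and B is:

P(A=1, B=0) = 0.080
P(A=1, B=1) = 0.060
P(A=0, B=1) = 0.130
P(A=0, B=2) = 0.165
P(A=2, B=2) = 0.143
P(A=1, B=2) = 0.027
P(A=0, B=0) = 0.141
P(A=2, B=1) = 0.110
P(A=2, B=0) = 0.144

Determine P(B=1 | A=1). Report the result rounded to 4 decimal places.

P(A=1) = 0.080 + 0.060 + 0.027 = 0.167.
P(B=1 | A=1) = 0.060/0.167 = 0.3593.

0.3593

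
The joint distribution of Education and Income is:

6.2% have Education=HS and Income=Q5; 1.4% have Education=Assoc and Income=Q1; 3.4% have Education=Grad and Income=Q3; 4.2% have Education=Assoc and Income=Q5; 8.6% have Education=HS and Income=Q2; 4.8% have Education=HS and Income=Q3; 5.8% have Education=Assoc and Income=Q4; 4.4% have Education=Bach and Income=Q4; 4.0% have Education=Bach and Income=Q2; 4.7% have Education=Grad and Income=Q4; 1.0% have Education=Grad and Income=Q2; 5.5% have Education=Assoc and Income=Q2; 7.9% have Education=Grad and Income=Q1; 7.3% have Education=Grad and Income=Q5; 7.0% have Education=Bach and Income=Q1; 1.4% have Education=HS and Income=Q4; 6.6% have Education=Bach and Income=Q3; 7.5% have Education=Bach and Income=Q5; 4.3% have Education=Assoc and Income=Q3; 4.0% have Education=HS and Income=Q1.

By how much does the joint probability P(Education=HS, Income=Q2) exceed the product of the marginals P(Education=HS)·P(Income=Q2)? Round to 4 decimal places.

P(Education=HS) = 0.040 + 0.086 + 0.048 + 0.014 + 0.062 = 0.250.
P(Income=Q2) = 0.086 + 0.055 + 0.040 + 0.010 = 0.191.
P(Education=HS, Income=Q2) − P(Education=HS)P(Income=Q2) = 0.086 − 0.250×0.191 = 0.0383.

0.0383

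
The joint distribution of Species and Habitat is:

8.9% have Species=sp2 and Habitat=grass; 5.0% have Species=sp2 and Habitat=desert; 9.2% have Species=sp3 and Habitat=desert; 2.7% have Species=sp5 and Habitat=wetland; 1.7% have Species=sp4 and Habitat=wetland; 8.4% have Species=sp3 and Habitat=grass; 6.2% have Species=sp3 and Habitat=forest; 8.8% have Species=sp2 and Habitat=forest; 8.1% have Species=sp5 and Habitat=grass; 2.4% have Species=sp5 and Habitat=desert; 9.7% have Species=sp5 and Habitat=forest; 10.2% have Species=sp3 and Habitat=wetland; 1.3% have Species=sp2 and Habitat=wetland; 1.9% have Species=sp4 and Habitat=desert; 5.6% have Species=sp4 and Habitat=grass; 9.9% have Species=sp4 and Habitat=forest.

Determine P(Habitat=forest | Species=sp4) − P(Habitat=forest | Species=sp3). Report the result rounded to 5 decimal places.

0.33597

P(Species=sp4) = 0.099 + 0.056 + 0.017 + 0.019 = 0.191; P(Habitat=forest | Species=sp4) = 0.099/0.191 = 0.518325.
P(Species=sp3) = 0.062 + 0.084 + 0.102 + 0.092 = 0.340; P(Habitat=forest | Species=sp3) = 0.062/0.340 = 0.182353.
Difference = 0.33597.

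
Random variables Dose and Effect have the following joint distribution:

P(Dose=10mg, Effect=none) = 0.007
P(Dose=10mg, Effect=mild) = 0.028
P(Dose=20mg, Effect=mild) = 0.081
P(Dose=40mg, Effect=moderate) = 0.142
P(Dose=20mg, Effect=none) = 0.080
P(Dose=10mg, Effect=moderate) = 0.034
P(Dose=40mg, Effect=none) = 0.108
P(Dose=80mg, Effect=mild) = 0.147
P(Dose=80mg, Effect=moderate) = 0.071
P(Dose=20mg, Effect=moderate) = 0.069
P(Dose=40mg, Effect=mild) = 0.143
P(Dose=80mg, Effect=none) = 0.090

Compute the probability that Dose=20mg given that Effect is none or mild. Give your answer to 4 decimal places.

P(Effect=none) = 0.007 + 0.080 + 0.108 + 0.090 = 0.285.
P(Effect=mild) = 0.028 + 0.081 + 0.143 + 0.147 = 0.399.
P(Effect ∈ {none, mild}) = 0.285 + 0.399 = 0.684; P(Dose=20mg, Effect ∈ {none, mild}) = 0.080 + 0.081 = 0.161.
P(Dose=20mg | Effect ∈ {none, mild}) = 0.161/0.684 = 0.2354.

0.2354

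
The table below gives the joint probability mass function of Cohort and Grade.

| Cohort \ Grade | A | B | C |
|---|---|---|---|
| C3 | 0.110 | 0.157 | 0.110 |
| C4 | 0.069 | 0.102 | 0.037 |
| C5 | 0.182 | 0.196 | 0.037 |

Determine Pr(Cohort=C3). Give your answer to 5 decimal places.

0.37700

P(Cohort=C3) = 0.110 + 0.157 + 0.110 = 0.377.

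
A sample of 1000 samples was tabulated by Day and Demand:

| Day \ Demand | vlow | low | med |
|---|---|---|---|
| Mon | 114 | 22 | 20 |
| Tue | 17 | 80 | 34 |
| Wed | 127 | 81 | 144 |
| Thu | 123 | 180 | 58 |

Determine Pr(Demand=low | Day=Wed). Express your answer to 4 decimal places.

Total with Day=Wed: 127 + 81 + 144 = 352.
P(Demand=low | Day=Wed) = 81/352 = 0.2301.

0.2301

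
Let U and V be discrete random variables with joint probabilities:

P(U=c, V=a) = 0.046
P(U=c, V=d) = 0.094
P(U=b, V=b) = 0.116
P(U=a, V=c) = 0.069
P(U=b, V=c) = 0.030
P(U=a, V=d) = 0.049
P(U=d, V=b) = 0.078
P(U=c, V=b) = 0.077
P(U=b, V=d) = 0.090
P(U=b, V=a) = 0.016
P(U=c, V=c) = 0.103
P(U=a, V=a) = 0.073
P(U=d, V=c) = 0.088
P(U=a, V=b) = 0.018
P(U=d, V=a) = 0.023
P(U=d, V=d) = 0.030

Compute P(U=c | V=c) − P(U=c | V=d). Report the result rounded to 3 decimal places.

P(V=c) = 0.069 + 0.030 + 0.103 + 0.088 = 0.290; P(U=c | V=c) = 0.103/0.290 = 0.3552.
P(V=d) = 0.049 + 0.090 + 0.094 + 0.030 = 0.263; P(U=c | V=d) = 0.094/0.263 = 0.3574.
Difference = -0.002.

-0.002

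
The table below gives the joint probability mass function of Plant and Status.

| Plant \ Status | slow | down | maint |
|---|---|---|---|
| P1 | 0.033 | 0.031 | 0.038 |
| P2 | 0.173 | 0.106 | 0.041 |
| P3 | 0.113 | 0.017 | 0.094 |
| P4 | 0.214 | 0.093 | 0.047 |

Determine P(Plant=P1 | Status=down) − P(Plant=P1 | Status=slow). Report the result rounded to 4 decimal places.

P(Status=down) = 0.031 + 0.106 + 0.017 + 0.093 = 0.247; P(Plant=P1 | Status=down) = 0.031/0.247 = 0.12551.
P(Status=slow) = 0.033 + 0.173 + 0.113 + 0.214 = 0.533; P(Plant=P1 | Status=slow) = 0.033/0.533 = 0.06191.
Difference = 0.0636.

0.0636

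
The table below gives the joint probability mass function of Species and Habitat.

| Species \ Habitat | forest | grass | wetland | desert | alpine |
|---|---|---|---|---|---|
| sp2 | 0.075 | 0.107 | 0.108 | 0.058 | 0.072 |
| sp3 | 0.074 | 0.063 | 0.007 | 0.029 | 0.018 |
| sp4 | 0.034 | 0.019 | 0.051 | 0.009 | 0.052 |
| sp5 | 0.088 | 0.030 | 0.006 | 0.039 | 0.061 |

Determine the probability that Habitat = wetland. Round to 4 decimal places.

P(Habitat=wetland) = 0.108 + 0.007 + 0.051 + 0.006 = 0.172.

0.1720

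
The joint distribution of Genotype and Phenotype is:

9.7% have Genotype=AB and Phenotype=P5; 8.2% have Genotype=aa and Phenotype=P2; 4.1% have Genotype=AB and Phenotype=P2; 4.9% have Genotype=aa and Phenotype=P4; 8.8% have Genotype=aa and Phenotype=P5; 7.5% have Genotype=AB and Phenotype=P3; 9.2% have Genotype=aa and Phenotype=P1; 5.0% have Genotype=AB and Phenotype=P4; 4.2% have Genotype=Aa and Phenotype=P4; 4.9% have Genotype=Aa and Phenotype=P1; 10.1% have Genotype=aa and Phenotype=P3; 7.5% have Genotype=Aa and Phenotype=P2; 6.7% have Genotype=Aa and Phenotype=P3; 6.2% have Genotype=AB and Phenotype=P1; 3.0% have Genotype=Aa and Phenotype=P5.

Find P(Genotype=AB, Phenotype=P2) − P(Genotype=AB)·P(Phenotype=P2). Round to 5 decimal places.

P(Genotype=AB) = 0.062 + 0.041 + 0.075 + 0.050 + 0.097 = 0.325.
P(Phenotype=P2) = 0.075 + 0.082 + 0.041 = 0.198.
P(Genotype=AB, Phenotype=P2) − P(Genotype=AB)P(Phenotype=P2) = 0.041 − 0.325×0.198 = -0.02335.

-0.02335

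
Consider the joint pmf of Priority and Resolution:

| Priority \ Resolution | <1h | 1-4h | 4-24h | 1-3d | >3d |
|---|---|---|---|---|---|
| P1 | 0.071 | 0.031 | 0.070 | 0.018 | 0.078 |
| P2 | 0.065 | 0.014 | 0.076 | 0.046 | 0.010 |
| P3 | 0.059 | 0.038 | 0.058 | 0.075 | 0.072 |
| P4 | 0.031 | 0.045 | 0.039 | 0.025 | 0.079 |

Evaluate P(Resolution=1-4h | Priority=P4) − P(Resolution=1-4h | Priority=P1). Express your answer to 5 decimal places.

P(Priority=P4) = 0.031 + 0.045 + 0.039 + 0.025 + 0.079 = 0.219; P(Resolution=1-4h | Priority=P4) = 0.045/0.219 = 0.205479.
P(Priority=P1) = 0.071 + 0.031 + 0.070 + 0.018 + 0.078 = 0.268; P(Resolution=1-4h | Priority=P1) = 0.031/0.268 = 0.115672.
Difference = 0.08981.

0.08981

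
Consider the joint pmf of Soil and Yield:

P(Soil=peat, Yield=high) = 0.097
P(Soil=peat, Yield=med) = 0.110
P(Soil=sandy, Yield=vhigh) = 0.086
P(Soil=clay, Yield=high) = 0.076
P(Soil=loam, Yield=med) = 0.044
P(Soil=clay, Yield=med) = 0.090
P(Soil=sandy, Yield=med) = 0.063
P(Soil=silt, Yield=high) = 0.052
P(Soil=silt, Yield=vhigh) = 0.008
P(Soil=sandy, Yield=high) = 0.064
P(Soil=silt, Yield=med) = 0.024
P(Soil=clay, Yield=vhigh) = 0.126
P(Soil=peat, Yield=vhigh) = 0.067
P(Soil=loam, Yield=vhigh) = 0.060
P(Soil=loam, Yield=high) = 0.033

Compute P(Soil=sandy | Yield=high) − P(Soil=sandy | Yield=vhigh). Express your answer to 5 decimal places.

P(Yield=high) = 0.064 + 0.033 + 0.076 + 0.052 + 0.097 = 0.322; P(Soil=sandy | Yield=high) = 0.064/0.322 = 0.198758.
P(Yield=vhigh) = 0.086 + 0.060 + 0.126 + 0.008 + 0.067 = 0.347; P(Soil=sandy | Yield=vhigh) = 0.086/0.347 = 0.247839.
Difference = -0.04908.

-0.04908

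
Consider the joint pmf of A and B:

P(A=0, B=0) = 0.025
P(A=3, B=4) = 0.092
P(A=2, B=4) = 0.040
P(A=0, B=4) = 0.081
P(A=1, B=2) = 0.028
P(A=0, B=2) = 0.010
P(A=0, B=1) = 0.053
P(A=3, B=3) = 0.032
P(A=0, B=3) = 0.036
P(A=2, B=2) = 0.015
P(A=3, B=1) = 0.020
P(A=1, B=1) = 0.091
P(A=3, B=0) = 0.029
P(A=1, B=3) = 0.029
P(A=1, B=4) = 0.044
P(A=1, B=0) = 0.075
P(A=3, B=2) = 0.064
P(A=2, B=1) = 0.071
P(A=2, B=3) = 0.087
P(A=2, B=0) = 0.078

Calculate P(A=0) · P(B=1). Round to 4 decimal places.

P(A=0) = 0.025 + 0.053 + 0.010 + 0.036 + 0.081 = 0.205.
P(B=1) = 0.053 + 0.091 + 0.071 + 0.020 = 0.235.
Product: 0.205 × 0.235 = 0.0482.

0.0482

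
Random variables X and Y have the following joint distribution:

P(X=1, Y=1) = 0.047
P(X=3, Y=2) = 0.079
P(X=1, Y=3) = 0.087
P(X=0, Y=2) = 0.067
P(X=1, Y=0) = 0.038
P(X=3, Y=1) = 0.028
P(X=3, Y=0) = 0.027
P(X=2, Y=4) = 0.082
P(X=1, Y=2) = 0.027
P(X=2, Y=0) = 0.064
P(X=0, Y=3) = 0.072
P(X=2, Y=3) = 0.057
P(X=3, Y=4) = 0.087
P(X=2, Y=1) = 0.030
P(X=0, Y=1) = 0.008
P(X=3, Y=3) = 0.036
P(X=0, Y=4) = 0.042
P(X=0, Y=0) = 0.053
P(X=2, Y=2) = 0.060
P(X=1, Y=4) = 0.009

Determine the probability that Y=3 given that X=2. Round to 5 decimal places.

P(X=2) = 0.064 + 0.030 + 0.060 + 0.057 + 0.082 = 0.293.
P(Y=3 | X=2) = 0.057/0.293 = 0.19454.

0.19454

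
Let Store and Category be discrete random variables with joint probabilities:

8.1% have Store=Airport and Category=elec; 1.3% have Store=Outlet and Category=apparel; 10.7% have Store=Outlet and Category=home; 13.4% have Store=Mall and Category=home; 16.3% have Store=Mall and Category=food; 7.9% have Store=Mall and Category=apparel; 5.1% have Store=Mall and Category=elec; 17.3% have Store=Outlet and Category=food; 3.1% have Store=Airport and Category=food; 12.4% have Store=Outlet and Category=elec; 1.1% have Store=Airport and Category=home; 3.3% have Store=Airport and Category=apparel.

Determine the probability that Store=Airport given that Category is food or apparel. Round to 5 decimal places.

0.13008

P(Category=food) = 0.163 + 0.031 + 0.173 = 0.367.
P(Category=apparel) = 0.079 + 0.033 + 0.013 = 0.125.
P(Category ∈ {food, apparel}) = 0.367 + 0.125 = 0.492; P(Store=Airport, Category ∈ {food, apparel}) = 0.031 + 0.033 = 0.064.
P(Store=Airport | Category ∈ {food, apparel}) = 0.064/0.492 = 0.13008.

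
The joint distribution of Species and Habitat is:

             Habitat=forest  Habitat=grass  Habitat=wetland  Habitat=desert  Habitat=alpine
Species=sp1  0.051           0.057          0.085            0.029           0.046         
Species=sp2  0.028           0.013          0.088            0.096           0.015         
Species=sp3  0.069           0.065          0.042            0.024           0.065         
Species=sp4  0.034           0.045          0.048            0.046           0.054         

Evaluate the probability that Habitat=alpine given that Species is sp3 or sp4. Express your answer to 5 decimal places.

P(Species=sp3) = 0.069 + 0.065 + 0.042 + 0.024 + 0.065 = 0.265.
P(Species=sp4) = 0.034 + 0.045 + 0.048 + 0.046 + 0.054 = 0.227.
P(Species ∈ {sp3, sp4}) = 0.265 + 0.227 = 0.492; P(Habitat=alpine, Species ∈ {sp3, sp4}) = 0.065 + 0.054 = 0.119.
P(Habitat=alpine | Species ∈ {sp3, sp4}) = 0.119/0.492 = 0.24187.

0.24187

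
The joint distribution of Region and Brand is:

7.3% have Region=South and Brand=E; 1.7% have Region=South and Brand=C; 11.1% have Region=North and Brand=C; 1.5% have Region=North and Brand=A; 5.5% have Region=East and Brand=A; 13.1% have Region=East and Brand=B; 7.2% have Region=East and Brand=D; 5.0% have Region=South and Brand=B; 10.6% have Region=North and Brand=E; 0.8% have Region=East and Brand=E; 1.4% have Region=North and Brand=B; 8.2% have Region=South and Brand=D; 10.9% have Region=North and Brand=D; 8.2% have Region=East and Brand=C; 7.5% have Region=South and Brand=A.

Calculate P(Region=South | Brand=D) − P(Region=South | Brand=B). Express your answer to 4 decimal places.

0.0554

P(Brand=D) = 0.109 + 0.082 + 0.072 = 0.263; P(Region=South | Brand=D) = 0.082/0.263 = 0.31179.
P(Brand=B) = 0.014 + 0.050 + 0.131 = 0.195; P(Region=South | Brand=B) = 0.050/0.195 = 0.25641.
Difference = 0.0554.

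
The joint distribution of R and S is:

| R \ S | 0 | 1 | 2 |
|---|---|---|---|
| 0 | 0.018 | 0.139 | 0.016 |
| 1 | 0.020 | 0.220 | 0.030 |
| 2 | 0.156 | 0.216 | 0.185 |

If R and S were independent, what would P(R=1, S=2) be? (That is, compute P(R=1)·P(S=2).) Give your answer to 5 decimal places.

P(R=1) = 0.020 + 0.220 + 0.030 = 0.270.
P(S=2) = 0.016 + 0.030 + 0.185 = 0.231.
Product: 0.270 × 0.231 = 0.06237.

0.06237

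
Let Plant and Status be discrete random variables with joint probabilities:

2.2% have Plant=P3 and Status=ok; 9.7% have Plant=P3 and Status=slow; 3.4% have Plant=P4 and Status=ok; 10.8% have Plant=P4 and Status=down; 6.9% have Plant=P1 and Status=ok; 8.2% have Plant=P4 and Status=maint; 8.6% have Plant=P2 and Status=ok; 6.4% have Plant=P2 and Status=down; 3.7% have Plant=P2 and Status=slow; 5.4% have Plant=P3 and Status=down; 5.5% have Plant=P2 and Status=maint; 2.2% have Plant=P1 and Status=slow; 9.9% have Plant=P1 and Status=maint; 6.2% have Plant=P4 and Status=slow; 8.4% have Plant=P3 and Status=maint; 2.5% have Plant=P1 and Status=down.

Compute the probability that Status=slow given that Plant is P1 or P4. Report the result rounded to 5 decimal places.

P(Plant=P1) = 0.069 + 0.022 + 0.025 + 0.099 = 0.215.
P(Plant=P4) = 0.034 + 0.062 + 0.108 + 0.082 = 0.286.
P(Plant ∈ {P1, P4}) = 0.215 + 0.286 = 0.501; P(Status=slow, Plant ∈ {P1, P4}) = 0.022 + 0.062 = 0.084.
P(Status=slow | Plant ∈ {P1, P4}) = 0.084/0.501 = 0.16766.

0.16766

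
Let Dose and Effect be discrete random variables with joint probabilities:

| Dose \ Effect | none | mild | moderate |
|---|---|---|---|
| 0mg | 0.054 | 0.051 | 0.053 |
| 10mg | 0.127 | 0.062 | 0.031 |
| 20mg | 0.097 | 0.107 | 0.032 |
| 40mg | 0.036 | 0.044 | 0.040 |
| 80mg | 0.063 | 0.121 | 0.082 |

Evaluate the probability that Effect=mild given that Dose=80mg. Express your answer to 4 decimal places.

P(Dose=80mg) = 0.063 + 0.121 + 0.082 = 0.266.
P(Effect=mild | Dose=80mg) = 0.121/0.266 = 0.4549.

0.4549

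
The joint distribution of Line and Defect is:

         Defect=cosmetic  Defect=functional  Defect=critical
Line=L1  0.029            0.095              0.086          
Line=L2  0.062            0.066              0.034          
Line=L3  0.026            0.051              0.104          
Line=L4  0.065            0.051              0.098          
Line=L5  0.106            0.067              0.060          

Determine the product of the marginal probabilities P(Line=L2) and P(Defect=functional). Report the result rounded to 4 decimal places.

0.0535

P(Line=L2) = 0.062 + 0.066 + 0.034 = 0.162.
P(Defect=functional) = 0.095 + 0.066 + 0.051 + 0.051 + 0.067 = 0.330.
Product: 0.162 × 0.330 = 0.0535.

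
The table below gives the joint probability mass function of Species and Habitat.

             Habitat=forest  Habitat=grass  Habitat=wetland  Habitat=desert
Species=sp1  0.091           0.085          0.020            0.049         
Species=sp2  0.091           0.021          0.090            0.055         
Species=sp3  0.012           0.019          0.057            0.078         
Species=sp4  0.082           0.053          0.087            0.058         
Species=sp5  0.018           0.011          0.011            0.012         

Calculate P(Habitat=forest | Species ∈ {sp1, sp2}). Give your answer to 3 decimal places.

0.363

P(Species=sp1) = 0.091 + 0.085 + 0.020 + 0.049 = 0.245.
P(Species=sp2) = 0.091 + 0.021 + 0.090 + 0.055 = 0.257.
P(Species ∈ {sp1, sp2}) = 0.245 + 0.257 = 0.502; P(Habitat=forest, Species ∈ {sp1, sp2}) = 0.091 + 0.091 = 0.182.
P(Habitat=forest | Species ∈ {sp1, sp2}) = 0.182/0.502 = 0.363.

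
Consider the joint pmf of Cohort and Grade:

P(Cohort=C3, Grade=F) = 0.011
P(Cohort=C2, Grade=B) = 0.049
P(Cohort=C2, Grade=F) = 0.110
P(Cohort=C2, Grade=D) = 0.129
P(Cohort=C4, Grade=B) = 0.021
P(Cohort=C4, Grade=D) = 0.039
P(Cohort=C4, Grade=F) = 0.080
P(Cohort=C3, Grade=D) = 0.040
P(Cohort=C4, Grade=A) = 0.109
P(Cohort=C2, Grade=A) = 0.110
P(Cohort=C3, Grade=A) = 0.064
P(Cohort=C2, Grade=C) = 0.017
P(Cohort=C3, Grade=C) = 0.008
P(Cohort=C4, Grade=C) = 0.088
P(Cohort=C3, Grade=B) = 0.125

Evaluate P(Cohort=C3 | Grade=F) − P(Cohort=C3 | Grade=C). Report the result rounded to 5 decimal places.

-0.01607

P(Grade=F) = 0.110 + 0.011 + 0.080 = 0.201; P(Cohort=C3 | Grade=F) = 0.011/0.201 = 0.054726.
P(Grade=C) = 0.017 + 0.008 + 0.088 = 0.113; P(Cohort=C3 | Grade=C) = 0.008/0.113 = 0.070796.
Difference = -0.01607.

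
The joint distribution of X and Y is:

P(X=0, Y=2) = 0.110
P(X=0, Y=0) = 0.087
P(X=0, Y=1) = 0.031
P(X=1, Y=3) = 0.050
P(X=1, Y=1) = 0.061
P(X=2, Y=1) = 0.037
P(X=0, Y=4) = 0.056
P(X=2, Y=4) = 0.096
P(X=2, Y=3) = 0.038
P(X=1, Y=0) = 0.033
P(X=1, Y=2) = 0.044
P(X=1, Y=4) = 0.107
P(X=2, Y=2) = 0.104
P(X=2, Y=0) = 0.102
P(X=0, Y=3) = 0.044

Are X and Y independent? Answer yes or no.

P(X=1) = 0.295 and P(Y=0) = 0.222, so their product is 0.06549, but P(X=1, Y=0) = 0.033. Since these differ, X and Y are not independent.

no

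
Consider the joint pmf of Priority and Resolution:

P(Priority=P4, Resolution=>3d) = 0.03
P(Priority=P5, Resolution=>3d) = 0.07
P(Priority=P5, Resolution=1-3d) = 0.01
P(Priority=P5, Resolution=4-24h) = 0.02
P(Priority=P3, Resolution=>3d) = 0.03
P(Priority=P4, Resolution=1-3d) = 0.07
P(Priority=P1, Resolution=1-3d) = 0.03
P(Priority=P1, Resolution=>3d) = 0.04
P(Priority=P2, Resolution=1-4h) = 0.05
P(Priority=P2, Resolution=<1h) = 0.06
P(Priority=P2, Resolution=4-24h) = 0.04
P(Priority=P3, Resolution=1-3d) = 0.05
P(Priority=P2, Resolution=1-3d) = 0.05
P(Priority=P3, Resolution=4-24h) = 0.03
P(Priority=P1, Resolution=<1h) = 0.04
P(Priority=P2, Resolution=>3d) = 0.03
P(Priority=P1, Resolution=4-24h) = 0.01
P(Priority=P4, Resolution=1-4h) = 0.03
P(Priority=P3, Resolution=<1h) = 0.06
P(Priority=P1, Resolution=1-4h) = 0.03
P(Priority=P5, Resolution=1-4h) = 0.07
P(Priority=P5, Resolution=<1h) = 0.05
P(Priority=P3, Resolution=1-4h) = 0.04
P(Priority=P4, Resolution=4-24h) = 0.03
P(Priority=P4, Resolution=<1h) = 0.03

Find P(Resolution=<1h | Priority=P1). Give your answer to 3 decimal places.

0.267

P(Priority=P1) = 0.04 + 0.03 + 0.01 + 0.03 + 0.04 = 0.15.
P(Resolution=<1h | Priority=P1) = 0.04/0.15 = 0.267.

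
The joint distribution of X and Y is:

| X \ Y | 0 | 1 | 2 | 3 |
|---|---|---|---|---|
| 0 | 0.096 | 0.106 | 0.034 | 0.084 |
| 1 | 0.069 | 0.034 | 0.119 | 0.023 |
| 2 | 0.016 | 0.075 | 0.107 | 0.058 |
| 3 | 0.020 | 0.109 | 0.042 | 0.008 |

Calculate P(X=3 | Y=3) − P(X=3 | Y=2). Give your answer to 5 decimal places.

-0.09283

P(Y=3) = 0.084 + 0.023 + 0.058 + 0.008 = 0.173; P(X=3 | Y=3) = 0.008/0.173 = 0.046243.
P(Y=2) = 0.034 + 0.119 + 0.107 + 0.042 = 0.302; P(X=3 | Y=2) = 0.042/0.302 = 0.139073.
Difference = -0.09283.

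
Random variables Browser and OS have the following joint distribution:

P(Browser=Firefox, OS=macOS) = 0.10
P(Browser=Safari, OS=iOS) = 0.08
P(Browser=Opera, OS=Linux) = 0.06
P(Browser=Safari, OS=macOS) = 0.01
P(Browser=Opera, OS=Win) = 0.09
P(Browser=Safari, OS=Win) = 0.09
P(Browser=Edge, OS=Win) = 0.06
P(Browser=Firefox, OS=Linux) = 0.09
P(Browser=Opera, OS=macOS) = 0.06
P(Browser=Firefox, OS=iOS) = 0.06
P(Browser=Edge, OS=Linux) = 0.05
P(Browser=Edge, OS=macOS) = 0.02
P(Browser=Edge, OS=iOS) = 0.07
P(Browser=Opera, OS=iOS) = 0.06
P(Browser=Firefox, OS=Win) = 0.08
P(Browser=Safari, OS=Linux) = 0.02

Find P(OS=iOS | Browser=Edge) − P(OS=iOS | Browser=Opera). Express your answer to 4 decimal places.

0.1278

P(Browser=Edge) = 0.06 + 0.02 + 0.05 + 0.07 = 0.20; P(OS=iOS | Browser=Edge) = 0.07/0.20 = 0.35000.
P(Browser=Opera) = 0.09 + 0.06 + 0.06 + 0.06 = 0.27; P(OS=iOS | Browser=Opera) = 0.06/0.27 = 0.22222.
Difference = 0.1278.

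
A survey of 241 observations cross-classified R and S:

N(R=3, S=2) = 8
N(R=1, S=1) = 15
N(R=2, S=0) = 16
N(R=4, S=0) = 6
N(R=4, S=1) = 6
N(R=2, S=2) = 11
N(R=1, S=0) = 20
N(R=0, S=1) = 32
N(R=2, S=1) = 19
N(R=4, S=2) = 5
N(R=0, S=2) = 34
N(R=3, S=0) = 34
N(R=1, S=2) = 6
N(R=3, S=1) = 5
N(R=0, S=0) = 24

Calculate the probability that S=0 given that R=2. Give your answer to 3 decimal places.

Total with R=2: 16 + 19 + 11 = 46.
P(S=0 | R=2) = 16/46 = 0.348.

0.348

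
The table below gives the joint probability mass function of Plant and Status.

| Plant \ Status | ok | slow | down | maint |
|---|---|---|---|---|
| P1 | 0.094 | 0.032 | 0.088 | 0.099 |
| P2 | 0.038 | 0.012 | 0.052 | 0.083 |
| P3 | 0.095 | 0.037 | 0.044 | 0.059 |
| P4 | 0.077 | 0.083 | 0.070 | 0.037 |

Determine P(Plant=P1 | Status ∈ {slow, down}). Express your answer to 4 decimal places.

P(Status=slow) = 0.032 + 0.012 + 0.037 + 0.083 = 0.164.
P(Status=down) = 0.088 + 0.052 + 0.044 + 0.070 = 0.254.
P(Status ∈ {slow, down}) = 0.164 + 0.254 = 0.418; P(Plant=P1, Status ∈ {slow, down}) = 0.032 + 0.088 = 0.120.
P(Plant=P1 | Status ∈ {slow, down}) = 0.120/0.418 = 0.2871.

0.2871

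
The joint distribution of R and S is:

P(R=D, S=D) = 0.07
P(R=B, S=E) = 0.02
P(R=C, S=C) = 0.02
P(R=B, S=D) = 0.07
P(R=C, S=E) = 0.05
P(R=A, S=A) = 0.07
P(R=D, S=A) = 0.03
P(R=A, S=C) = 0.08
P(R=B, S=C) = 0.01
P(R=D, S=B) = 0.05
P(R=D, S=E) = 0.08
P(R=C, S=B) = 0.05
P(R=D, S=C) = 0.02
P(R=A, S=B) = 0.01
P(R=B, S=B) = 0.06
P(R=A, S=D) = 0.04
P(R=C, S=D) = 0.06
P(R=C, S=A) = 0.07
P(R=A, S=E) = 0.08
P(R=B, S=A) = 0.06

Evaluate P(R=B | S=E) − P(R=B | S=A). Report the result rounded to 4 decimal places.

-0.1739

P(S=E) = 0.08 + 0.02 + 0.05 + 0.08 = 0.23; P(R=B | S=E) = 0.02/0.23 = 0.08696.
P(S=A) = 0.07 + 0.06 + 0.07 + 0.03 = 0.23; P(R=B | S=A) = 0.06/0.23 = 0.26087.
Difference = -0.1739.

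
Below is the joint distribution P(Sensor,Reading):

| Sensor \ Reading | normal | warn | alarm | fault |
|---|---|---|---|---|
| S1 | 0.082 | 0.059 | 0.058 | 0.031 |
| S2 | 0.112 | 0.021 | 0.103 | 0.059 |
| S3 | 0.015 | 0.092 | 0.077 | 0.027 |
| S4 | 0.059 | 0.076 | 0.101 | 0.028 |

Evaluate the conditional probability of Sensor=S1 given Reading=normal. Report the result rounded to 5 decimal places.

P(Reading=normal) = 0.082 + 0.112 + 0.015 + 0.059 = 0.268.
P(Sensor=S1 | Reading=normal) = 0.082/0.268 = 0.30597.

0.30597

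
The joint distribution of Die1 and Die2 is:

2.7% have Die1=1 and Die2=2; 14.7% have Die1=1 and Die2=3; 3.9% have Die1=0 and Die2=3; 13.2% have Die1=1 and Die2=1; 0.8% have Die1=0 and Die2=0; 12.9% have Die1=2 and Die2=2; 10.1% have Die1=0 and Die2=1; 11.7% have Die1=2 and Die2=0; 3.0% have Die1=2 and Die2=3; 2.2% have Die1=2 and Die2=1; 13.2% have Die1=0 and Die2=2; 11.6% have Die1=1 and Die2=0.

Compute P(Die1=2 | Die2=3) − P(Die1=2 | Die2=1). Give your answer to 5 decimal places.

P(Die2=3) = 0.039 + 0.147 + 0.030 = 0.216; P(Die1=2 | Die2=3) = 0.030/0.216 = 0.138889.
P(Die2=1) = 0.101 + 0.132 + 0.022 = 0.255; P(Die1=2 | Die2=1) = 0.022/0.255 = 0.086275.
Difference = 0.05261.

0.05261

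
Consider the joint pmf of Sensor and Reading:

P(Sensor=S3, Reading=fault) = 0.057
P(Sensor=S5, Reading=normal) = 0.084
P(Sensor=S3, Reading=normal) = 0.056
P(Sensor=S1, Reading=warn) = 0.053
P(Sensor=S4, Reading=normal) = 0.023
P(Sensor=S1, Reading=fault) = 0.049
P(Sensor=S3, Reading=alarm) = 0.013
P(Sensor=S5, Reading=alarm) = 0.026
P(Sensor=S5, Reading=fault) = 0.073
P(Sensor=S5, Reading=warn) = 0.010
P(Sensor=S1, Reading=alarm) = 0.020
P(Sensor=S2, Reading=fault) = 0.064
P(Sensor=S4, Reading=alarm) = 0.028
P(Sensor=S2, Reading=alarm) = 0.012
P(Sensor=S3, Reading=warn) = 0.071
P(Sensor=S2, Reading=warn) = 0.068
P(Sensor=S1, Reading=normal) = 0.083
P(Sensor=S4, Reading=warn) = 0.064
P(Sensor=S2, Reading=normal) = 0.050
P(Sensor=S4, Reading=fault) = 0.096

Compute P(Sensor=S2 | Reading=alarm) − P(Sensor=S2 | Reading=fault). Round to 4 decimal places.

P(Reading=alarm) = 0.020 + 0.012 + 0.013 + 0.028 + 0.026 = 0.099; P(Sensor=S2 | Reading=alarm) = 0.012/0.099 = 0.12121.
P(Reading=fault) = 0.049 + 0.064 + 0.057 + 0.096 + 0.073 = 0.339; P(Sensor=S2 | Reading=fault) = 0.064/0.339 = 0.18879.
Difference = -0.0676.

-0.0676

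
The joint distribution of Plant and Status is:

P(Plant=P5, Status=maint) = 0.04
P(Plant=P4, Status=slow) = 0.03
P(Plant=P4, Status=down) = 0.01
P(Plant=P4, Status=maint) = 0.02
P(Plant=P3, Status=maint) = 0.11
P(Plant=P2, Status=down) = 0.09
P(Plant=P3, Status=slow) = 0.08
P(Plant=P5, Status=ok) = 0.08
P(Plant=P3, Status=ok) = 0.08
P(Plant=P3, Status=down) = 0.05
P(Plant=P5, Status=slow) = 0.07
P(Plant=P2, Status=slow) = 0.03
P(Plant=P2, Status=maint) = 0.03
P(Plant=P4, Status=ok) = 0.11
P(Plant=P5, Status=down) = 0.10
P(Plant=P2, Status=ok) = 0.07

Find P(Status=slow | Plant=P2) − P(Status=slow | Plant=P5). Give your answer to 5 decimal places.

P(Plant=P2) = 0.07 + 0.03 + 0.09 + 0.03 = 0.22; P(Status=slow | Plant=P2) = 0.03/0.22 = 0.136364.
P(Plant=P5) = 0.08 + 0.07 + 0.10 + 0.04 = 0.29; P(Status=slow | Plant=P5) = 0.07/0.29 = 0.241379.
Difference = -0.10502.

-0.10502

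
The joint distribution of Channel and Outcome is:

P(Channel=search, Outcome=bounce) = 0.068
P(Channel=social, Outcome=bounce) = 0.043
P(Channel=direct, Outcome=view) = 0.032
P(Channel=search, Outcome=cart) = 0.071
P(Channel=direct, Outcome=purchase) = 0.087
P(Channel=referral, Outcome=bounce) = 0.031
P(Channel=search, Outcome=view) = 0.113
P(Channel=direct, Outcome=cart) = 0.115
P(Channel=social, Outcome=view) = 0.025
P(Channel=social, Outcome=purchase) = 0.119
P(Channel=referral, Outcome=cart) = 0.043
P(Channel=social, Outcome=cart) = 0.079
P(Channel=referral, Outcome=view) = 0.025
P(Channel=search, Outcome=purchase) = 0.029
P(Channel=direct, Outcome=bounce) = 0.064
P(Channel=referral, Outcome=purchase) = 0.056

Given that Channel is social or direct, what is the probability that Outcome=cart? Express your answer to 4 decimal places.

P(Channel=social) = 0.043 + 0.025 + 0.079 + 0.119 = 0.266.
P(Channel=direct) = 0.064 + 0.032 + 0.115 + 0.087 = 0.298.
P(Channel ∈ {social, direct}) = 0.266 + 0.298 = 0.564; P(Outcome=cart, Channel ∈ {social, direct}) = 0.079 + 0.115 = 0.194.
P(Outcome=cart | Channel ∈ {social, direct}) = 0.194/0.564 = 0.3440.

0.3440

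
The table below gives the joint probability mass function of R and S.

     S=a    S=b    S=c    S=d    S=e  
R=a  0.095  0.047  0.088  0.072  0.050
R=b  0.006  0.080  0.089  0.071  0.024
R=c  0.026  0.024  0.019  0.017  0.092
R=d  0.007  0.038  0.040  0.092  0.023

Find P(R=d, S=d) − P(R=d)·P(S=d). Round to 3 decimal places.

0.042

P(R=d) = 0.007 + 0.038 + 0.040 + 0.092 + 0.023 = 0.200.
P(S=d) = 0.072 + 0.071 + 0.017 + 0.092 = 0.252.
P(R=d, S=d) − P(R=d)P(S=d) = 0.092 − 0.200×0.252 = 0.042.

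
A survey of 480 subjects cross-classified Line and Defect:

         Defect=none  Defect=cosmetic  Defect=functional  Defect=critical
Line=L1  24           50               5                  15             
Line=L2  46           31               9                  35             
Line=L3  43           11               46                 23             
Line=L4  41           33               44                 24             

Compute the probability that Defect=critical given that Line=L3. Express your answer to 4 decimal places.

Total with Line=L3: 43 + 11 + 46 + 23 = 123.
P(Defect=critical | Line=L3) = 23/123 = 0.1870.

0.1870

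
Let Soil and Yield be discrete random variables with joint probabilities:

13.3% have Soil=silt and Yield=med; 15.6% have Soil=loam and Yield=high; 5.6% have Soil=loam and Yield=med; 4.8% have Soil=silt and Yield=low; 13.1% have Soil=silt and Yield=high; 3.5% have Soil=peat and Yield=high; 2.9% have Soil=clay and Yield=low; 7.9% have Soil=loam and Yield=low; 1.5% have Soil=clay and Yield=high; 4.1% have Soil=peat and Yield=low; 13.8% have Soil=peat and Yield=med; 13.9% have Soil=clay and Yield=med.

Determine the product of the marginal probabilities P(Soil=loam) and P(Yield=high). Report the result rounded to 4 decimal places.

0.0981

P(Soil=loam) = 0.079 + 0.056 + 0.156 = 0.291.
P(Yield=high) = 0.156 + 0.015 + 0.131 + 0.035 = 0.337.
Product: 0.291 × 0.337 = 0.0981.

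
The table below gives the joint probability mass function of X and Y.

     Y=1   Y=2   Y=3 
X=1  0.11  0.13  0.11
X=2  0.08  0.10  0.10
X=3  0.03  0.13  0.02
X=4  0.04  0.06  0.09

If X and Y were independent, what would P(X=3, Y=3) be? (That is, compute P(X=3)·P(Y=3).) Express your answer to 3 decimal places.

P(X=3) = 0.03 + 0.13 + 0.02 = 0.18.
P(Y=3) = 0.11 + 0.10 + 0.02 + 0.09 = 0.32.
Product: 0.18 × 0.32 = 0.058.

0.058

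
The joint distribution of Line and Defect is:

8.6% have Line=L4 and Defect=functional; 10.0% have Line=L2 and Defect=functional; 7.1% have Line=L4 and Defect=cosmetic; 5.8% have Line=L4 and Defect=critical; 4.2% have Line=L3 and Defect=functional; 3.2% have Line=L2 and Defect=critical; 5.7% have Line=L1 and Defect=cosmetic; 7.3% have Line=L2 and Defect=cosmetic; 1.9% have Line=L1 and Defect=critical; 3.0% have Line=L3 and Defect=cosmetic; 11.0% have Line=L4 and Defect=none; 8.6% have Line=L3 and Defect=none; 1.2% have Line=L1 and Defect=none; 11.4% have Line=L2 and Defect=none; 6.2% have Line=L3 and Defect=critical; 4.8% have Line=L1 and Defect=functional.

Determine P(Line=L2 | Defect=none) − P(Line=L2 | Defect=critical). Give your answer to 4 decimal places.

0.1669

P(Defect=none) = 0.012 + 0.114 + 0.086 + 0.110 = 0.322; P(Line=L2 | Defect=none) = 0.114/0.322 = 0.35404.
P(Defect=critical) = 0.019 + 0.032 + 0.062 + 0.058 = 0.171; P(Line=L2 | Defect=critical) = 0.032/0.171 = 0.18713.
Difference = 0.1669.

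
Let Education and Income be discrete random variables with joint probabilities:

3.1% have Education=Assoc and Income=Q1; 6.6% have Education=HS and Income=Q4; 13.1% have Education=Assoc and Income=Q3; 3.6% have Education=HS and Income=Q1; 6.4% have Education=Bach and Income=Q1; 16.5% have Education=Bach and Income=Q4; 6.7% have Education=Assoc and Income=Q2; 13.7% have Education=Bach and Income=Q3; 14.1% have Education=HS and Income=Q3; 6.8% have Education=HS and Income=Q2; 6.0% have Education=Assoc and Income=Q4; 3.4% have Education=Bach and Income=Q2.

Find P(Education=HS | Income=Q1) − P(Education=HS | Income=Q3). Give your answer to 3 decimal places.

-0.070

P(Income=Q1) = 0.036 + 0.031 + 0.064 = 0.131; P(Education=HS | Income=Q1) = 0.036/0.131 = 0.2748.
P(Income=Q3) = 0.141 + 0.131 + 0.137 = 0.409; P(Education=HS | Income=Q3) = 0.141/0.409 = 0.3447.
Difference = -0.070.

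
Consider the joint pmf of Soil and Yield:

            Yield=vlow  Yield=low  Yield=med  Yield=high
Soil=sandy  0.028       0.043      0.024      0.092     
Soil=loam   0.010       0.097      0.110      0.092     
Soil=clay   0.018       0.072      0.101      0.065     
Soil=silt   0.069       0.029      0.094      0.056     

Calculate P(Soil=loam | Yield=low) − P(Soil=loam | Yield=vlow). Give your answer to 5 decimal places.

0.32249

P(Yield=low) = 0.043 + 0.097 + 0.072 + 0.029 = 0.241; P(Soil=loam | Yield=low) = 0.097/0.241 = 0.402490.
P(Yield=vlow) = 0.028 + 0.010 + 0.018 + 0.069 = 0.125; P(Soil=loam | Yield=vlow) = 0.010/0.125 = 0.080000.
Difference = 0.32249.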